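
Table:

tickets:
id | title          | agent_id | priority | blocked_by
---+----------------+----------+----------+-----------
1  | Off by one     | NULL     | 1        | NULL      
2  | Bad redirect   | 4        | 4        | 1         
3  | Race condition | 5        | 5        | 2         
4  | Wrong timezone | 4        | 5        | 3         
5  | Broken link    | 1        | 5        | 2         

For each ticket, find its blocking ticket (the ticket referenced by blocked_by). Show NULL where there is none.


This is a self-join: tickets is joined to a second copy of itself, matching each row's blocked_by to another row's id. Use LEFT JOIN so rows with blocked_by=NULL are kept.
  - ticket 1 (Off by one): blocked_by=NULL -> NULL
  - ticket 2 (Bad redirect): blocked_by=1 -> Off by one
  - ticket 3 (Race condition): blocked_by=2 -> Bad redirect
  - ticket 4 (Wrong timezone): blocked_by=3 -> Race condition
  - ticket 5 (Broken link): blocked_by=2 -> Bad redirect

SQL:
SELECT a.title AS item, b.title AS blocked_by
FROM tickets a
LEFT JOIN tickets b ON a.blocked_by = b.id

Result:
item           | blocked_by    
---------------+---------------
Off by one     | NULL          
Bad redirect   | Off by one    
Race condition | Bad redirect  
Wrong timezone | Race condition
Broken link    | Bad redirect  


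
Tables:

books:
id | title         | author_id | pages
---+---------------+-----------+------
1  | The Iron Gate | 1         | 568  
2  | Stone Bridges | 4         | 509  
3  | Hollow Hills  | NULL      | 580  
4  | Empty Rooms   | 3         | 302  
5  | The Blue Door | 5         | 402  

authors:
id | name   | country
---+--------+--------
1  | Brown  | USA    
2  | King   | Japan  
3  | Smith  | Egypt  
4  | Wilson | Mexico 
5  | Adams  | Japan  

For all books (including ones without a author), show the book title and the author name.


LEFT JOIN keeps every row from books (the left table); where author_id has no match in authors, the author columns become NULL. Walk through each book:
  - book 1 (The Iron Gate): author_id=1 -> matches Brown
  - book 2 (Stone Bridges): author_id=4 -> matches Wilson
  - book 3 (Hollow Hills): author_id=NULL, no match -> kept with NULL
  - book 4 (Empty Rooms): author_id=3 -> matches Smith
  - book 5 (The Blue Door): author_id=5 -> matches Adams
All 5 rows appear; 1 has NULL author.

SQL:
SELECT a.title, b.name AS author
FROM books a
LEFT JOIN authors b ON a.author_id = b.id

Result:
title         | author
--------------+-------
The Iron Gate | Brown 
Stone Bridges | Wilson
Hollow Hills  | NULL  
Empty Rooms   | Smith 
The Blue Door | Adams 


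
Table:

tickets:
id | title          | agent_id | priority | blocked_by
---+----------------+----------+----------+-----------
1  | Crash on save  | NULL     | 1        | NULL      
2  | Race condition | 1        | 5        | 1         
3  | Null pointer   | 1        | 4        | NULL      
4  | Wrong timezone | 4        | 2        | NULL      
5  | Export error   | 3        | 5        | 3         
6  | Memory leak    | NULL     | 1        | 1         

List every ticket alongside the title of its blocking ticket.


This is a self-join: tickets is joined to a second copy of itself, matching each row's blocked_by to another row's id. Use LEFT JOIN so rows with blocked_by=NULL are kept.
  - ticket 1 (Crash on save): blocked_by=NULL -> NULL
  - ticket 2 (Race condition): blocked_by=1 -> Crash on save
  - ticket 3 (Null pointer): blocked_by=NULL -> NULL
  - ticket 4 (Wrong timezone): blocked_by=NULL -> NULL
  - ticket 5 (Export error): blocked_by=3 -> Null pointer
  - ticket 6 (Memory leak): blocked_by=1 -> Crash on save

SQL:
SELECT a.title AS item, b.title AS blocked_by
FROM tickets a
LEFT JOIN tickets b ON a.blocked_by = b.id

Result:
item           | blocked_by   
---------------+--------------
Crash on save  | NULL         
Race condition | Crash on save
Null pointer   | NULL         
Wrong timezone | NULL         
Export error   | Null pointer 
Memory leak    | Crash on save


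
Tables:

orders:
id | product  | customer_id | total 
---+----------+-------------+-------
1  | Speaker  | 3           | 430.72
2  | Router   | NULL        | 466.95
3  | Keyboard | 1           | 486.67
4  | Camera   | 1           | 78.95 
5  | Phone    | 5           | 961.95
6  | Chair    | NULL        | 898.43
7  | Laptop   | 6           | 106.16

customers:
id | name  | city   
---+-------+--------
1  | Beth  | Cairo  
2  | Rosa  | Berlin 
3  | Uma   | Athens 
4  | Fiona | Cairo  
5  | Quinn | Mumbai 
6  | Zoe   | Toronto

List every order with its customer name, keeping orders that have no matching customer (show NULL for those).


LEFT JOIN keeps every row from orders (the left table); where customer_id has no match in customers, the customer columns become NULL. Walk through each order:
  - order 1 (Speaker): customer_id=3 -> matches Uma
  - order 2 (Router): customer_id=NULL, no match -> kept with NULL
  - order 3 (Keyboard): customer_id=1 -> matches Beth
  - order 4 (Camera): customer_id=1 -> matches Beth
  - order 5 (Phone): customer_id=5 -> matches Quinn
  - order 6 (Chair): customer_id=NULL, no match -> kept with NULL
  - order 7 (Laptop): customer_id=6 -> matches Zoe
All 7 rows appear; 2 have NULL customer.

SQL:
SELECT a.product, b.name AS customer
FROM orders a
LEFT JOIN customers b ON a.customer_id = b.id

Result:
product  | customer
---------+---------
Speaker  | Uma     
Router   | NULL    
Keyboard | Beth    
Camera   | Beth    
Phone    | Quinn   
Chair    | NULL    
Laptop   | Zoe     


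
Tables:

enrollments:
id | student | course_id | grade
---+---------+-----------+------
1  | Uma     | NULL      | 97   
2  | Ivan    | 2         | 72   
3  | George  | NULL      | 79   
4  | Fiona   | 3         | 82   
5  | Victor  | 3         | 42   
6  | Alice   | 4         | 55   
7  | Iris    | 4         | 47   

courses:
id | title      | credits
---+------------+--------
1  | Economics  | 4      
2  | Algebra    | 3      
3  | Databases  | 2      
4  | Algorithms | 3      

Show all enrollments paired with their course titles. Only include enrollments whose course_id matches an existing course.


INNER JOIN keeps only enrollments rows whose course_id matches an id in courses. Walk through each enrollment:
  - enrollment 1 (Uma): course_id=NULL, no match -> dropped
  - enrollment 2 (Ivan): course_id=2 -> matches Algebra
  - enrollment 3 (George): course_id=NULL, no match -> dropped
  - enrollment 4 (Fiona): course_id=3 -> matches Databases
  - enrollment 5 (Victor): course_id=3 -> matches Databases
  - enrollment 6 (Alice): course_id=4 -> matches Algorithms
  - enrollment 7 (Iris): course_id=4 -> matches Algorithms
So 2 of 7 rows are dropped.

SQL:
SELECT a.student, b.title AS course
FROM enrollments a
INNER JOIN courses b ON a.course_id = b.id

Result:
student | course    
--------+-----------
Ivan    | Algebra   
Fiona   | Databases 
Victor  | Databases 
Alice   | Algorithms
Iris    | Algorithms


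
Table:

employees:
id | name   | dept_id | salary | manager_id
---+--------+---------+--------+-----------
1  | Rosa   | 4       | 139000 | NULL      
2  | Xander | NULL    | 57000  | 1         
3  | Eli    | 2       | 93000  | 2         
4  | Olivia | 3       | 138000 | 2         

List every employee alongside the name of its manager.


This is a self-join: employees is joined to a second copy of itself, matching each row's manager_id to another row's id. Use LEFT JOIN so rows with manager_id=NULL are kept.
  - employee 1 (Rosa): manager_id=NULL -> NULL
  - employee 2 (Xander): manager_id=1 -> Rosa
  - employee 3 (Eli): manager_id=2 -> Xander
  - employee 4 (Olivia): manager_id=2 -> Xander

SQL:
SELECT a.name AS item, b.name AS manager
FROM employees a
LEFT JOIN employees b ON a.manager_id = b.id

Result:
item   | manager
-------+--------
Rosa   | NULL   
Xander | Rosa   
Eli    | Xander 
Olivia | Xander 


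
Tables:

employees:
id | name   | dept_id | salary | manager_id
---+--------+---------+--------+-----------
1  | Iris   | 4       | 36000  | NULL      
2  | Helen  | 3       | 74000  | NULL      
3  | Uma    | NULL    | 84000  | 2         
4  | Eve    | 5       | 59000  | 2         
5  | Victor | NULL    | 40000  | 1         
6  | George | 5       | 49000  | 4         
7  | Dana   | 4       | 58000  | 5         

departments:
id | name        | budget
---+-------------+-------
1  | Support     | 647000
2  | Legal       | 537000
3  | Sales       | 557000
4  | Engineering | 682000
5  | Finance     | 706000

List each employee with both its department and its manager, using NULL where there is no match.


Two LEFT JOINs from the same base table employees: one to departments via dept_id, one to employees itself via manager_id. Both are LEFT so every employee is preserved.
Match against departments:
  - employee 1 (Iris): dept_id=4 -> matches Engineering
  - employee 2 (Helen): dept_id=3 -> matches Sales
  - employee 3 (Uma): dept_id=NULL, no match -> kept with NULL
  - employee 4 (Eve): dept_id=5 -> matches Finance
  - employee 5 (Victor): dept_id=NULL, no match -> kept with NULL
  - employee 6 (George): dept_id=5 -> matches Finance
  - employee 7 (Dana): dept_id=4 -> matches Engineering
Match against employees (self):
  - employee 1 (Iris): manager_id=NULL -> NULL
  - employee 2 (Helen): manager_id=NULL -> NULL
  - employee 3 (Uma): manager_id=2 -> Helen
  - employee 4 (Eve): manager_id=2 -> Helen
  - employee 5 (Victor): manager_id=1 -> Iris
  - employee 6 (George): manager_id=4 -> Eve
  - employee 7 (Dana): manager_id=5 -> Victor

SQL:
SELECT a.name, b.name AS department, c.name AS manager
FROM employees a
LEFT JOIN departments b ON a.dept_id = b.id
LEFT JOIN employees c ON a.manager_id = c.id

Result:
name   | department  | manager
-------+-------------+--------
Iris   | Engineering | NULL   
Helen  | Sales       | NULL   
Uma    | NULL        | Helen  
Eve    | Finance     | Helen  
Victor | NULL        | Iris   
George | Finance     | Eve    
Dana   | Engineering | Victor 


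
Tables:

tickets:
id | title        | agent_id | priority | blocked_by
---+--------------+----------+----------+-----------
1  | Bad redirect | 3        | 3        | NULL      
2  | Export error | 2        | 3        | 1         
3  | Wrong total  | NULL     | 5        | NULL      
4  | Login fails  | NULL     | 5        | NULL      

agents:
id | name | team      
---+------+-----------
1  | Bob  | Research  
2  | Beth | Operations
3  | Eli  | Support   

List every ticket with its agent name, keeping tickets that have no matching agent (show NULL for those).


LEFT JOIN keeps every row from tickets (the left table); where agent_id has no match in agents, the agent columns become NULL. Walk through each ticket:
  - ticket 1 (Bad redirect): agent_id=3 -> matches Eli
  - ticket 2 (Export error): agent_id=2 -> matches Beth
  - ticket 3 (Wrong total): agent_id=NULL, no match -> kept with NULL
  - ticket 4 (Login fails): agent_id=NULL, no match -> kept with NULL
All 4 rows appear; 2 have NULL agent.

SQL:
SELECT a.title, b.name AS agent
FROM tickets a
LEFT JOIN agents b ON a.agent_id = b.id

Result:
title        | agent
-------------+------
Bad redirect | Eli  
Export error | Beth 
Wrong total  | NULL 
Login fails  | NULL 


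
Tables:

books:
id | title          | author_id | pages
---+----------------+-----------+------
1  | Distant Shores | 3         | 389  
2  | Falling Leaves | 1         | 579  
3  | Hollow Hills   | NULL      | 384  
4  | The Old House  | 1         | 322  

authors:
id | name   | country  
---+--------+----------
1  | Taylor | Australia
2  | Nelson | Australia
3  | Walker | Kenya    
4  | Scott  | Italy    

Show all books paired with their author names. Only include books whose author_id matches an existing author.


INNER JOIN keeps only books rows whose author_id matches an id in authors. Walk through each book:
  - book 1 (Distant Shores): author_id=3 -> matches Walker
  - book 2 (Falling Leaves): author_id=1 -> matches Taylor
  - book 3 (Hollow Hills): author_id=NULL, no match -> dropped
  - book 4 (The Old House): author_id=1 -> matches Taylor
So 1 of 4 rows is dropped.

SQL:
SELECT a.title, b.name AS author
FROM books a
INNER JOIN authors b ON a.author_id = b.id

Result:
title          | author
---------------+-------
Distant Shores | Walker
Falling Leaves | Taylor
The Old House  | Taylor


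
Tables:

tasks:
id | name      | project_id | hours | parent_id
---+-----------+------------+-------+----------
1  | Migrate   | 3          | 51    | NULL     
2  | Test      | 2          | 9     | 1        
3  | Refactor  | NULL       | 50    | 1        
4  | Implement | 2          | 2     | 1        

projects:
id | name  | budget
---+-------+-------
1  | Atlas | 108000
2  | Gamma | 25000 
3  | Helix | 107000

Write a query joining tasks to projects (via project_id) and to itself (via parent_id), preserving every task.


Two LEFT JOINs from the same base table tasks: one to projects via project_id, one to tasks itself via parent_id. Both are LEFT so every task is preserved.
Match against projects:
  - task 1 (Migrate): project_id=3 -> matches Helix
  - task 2 (Test): project_id=2 -> matches Gamma
  - task 3 (Refactor): project_id=NULL, no match -> kept with NULL
  - task 4 (Implement): project_id=2 -> matches Gamma
Match against tasks (self):
  - task 1 (Migrate): parent_id=NULL -> NULL
  - task 2 (Test): parent_id=1 -> Migrate
  - task 3 (Refactor): parent_id=1 -> Migrate
  - task 4 (Implement): parent_id=1 -> Migrate

SQL:
SELECT a.name, b.name AS project, c.name AS parent
FROM tasks a
LEFT JOIN projects b ON a.project_id = b.id
LEFT JOIN tasks c ON a.parent_id = c.id

Result:
name      | project | parent 
----------+---------+--------
Migrate   | Helix   | NULL   
Test      | Gamma   | Migrate
Refactor  | NULL    | Migrate
Implement | Gamma   | Migrate


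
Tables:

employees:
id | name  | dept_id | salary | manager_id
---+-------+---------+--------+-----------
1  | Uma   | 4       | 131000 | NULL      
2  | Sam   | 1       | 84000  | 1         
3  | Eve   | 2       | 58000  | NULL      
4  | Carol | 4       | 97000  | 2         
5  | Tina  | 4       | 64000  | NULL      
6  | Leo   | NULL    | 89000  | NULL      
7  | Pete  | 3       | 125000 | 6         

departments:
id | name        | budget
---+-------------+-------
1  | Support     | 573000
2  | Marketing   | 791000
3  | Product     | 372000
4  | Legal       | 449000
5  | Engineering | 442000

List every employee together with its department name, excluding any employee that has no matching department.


INNER JOIN keeps only employees rows whose dept_id matches an id in departments. Walk through each employee:
  - employee 1 (Uma): dept_id=4 -> matches Legal
  - employee 2 (Sam): dept_id=1 -> matches Support
  - employee 3 (Eve): dept_id=2 -> matches Marketing
  - employee 4 (Carol): dept_id=4 -> matches Legal
  - employee 5 (Tina): dept_id=4 -> matches Legal
  - employee 6 (Leo): dept_id=NULL, no match -> dropped
  - employee 7 (Pete): dept_id=3 -> matches Product
So 1 of 7 rows is dropped.

SQL:
SELECT a.name, b.name AS department
FROM employees a
INNER JOIN departments b ON a.dept_id = b.id

Result:
name  | department
------+-----------
Uma   | Legal     
Sam   | Support   
Eve   | Marketing 
Carol | Legal     
Tina  | Legal     
Pete  | Product   


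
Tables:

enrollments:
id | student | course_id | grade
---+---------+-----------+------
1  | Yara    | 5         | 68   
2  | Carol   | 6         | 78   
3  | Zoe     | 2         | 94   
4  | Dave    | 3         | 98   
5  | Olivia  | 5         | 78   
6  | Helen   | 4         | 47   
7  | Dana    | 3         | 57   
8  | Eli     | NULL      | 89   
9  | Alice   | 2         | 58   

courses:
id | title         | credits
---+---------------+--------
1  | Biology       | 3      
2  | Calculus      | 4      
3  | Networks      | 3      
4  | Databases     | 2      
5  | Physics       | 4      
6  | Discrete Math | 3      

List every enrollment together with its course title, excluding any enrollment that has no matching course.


INNER JOIN keeps only enrollments rows whose course_id matches an id in courses. Walk through each enrollment:
  - enrollment 1 (Yara): course_id=5 -> matches Physics
  - enrollment 2 (Carol): course_id=6 -> matches Discrete Math
  - enrollment 3 (Zoe): course_id=2 -> matches Calculus
  - enrollment 4 (Dave): course_id=3 -> matches Networks
  - enrollment 5 (Olivia): course_id=5 -> matches Physics
  - enrollment 6 (Helen): course_id=4 -> matches Databases
  - enrollment 7 (Dana): course_id=3 -> matches Networks
  - enrollment 8 (Eli): course_id=NULL, no match -> dropped
  - enrollment 9 (Alice): course_id=2 -> matches Calculus
So 1 of 9 rows is dropped.

SQL:
SELECT a.student, b.title AS course
FROM enrollments a
INNER JOIN courses b ON a.course_id = b.id

Result:
student | course       
--------+--------------
Yara    | Physics      
Carol   | Discrete Math
Zoe     | Calculus     
Dave    | Networks     
Olivia  | Physics      
Helen   | Databases    
Dana    | Networks     
Alice   | Calculus     


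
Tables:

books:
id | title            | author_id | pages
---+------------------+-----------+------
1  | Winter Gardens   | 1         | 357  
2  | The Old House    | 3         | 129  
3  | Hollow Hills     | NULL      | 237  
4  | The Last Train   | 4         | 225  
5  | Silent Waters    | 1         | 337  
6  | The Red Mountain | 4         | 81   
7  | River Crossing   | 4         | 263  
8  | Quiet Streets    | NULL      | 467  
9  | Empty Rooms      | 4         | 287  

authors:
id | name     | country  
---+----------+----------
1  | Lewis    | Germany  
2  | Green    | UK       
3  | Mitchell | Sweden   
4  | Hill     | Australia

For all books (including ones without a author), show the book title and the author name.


LEFT JOIN keeps every row from books (the left table); where author_id has no match in authors, the author columns become NULL. Walk through each book:
  - book 1 (Winter Gardens): author_id=1 -> matches Lewis
  - book 2 (The Old House): author_id=3 -> matches Mitchell
  - book 3 (Hollow Hills): author_id=NULL, no match -> kept with NULL
  - book 4 (The Last Train): author_id=4 -> matches Hill
  - book 5 (Silent Waters): author_id=1 -> matches Lewis
  - book 6 (The Red Mountain): author_id=4 -> matches Hill
  - book 7 (River Crossing): author_id=4 -> matches Hill
  - book 8 (Quiet Streets): author_id=NULL, no match -> kept with NULL
  - book 9 (Empty Rooms): author_id=4 -> matches Hill
All 9 rows appear; 2 have NULL author.

SQL:
SELECT a.title, b.name AS author
FROM books a
LEFT JOIN authors b ON a.author_id = b.id

Result:
title            | author  
-----------------+---------
Winter Gardens   | Lewis   
The Old House    | Mitchell
Hollow Hills     | NULL    
The Last Train   | Hill    
Silent Waters    | Lewis   
The Red Mountain | Hill    
River Crossing   | Hill    
Quiet Streets    | NULL    
Empty Rooms      | Hill    


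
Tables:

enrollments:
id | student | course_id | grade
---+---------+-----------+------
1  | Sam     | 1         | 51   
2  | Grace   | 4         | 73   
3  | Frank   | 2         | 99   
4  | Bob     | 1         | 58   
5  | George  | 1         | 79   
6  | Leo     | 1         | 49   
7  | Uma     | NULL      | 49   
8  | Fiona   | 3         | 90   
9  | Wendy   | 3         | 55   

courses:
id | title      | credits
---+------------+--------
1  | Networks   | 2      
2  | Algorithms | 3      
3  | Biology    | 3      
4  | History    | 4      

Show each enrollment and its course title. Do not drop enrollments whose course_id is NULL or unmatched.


LEFT JOIN keeps every row from enrollments (the left table); where course_id has no match in courses, the course columns become NULL. Walk through each enrollment:
  - enrollment 1 (Sam): course_id=1 -> matches Networks
  - enrollment 2 (Grace): course_id=4 -> matches History
  - enrollment 3 (Frank): course_id=2 -> matches Algorithms
  - enrollment 4 (Bob): course_id=1 -> matches Networks
  - enrollment 5 (George): course_id=1 -> matches Networks
  - enrollment 6 (Leo): course_id=1 -> matches Networks
  - enrollment 7 (Uma): course_id=NULL, no match -> kept with NULL
  - enrollment 8 (Fiona): course_id=3 -> matches Biology
  - enrollment 9 (Wendy): course_id=3 -> matches Biology
All 9 rows appear; 1 has NULL course.

SQL:
SELECT a.student, b.title AS course
FROM enrollments a
LEFT JOIN courses b ON a.course_id = b.id

Result:
student | course    
--------+-----------
Sam     | Networks  
Grace   | History   
Frank   | Algorithms
Bob     | Networks  
George  | Networks  
Leo     | Networks  
Uma     | NULL      
Fiona   | Biology   
Wendy   | Biology   


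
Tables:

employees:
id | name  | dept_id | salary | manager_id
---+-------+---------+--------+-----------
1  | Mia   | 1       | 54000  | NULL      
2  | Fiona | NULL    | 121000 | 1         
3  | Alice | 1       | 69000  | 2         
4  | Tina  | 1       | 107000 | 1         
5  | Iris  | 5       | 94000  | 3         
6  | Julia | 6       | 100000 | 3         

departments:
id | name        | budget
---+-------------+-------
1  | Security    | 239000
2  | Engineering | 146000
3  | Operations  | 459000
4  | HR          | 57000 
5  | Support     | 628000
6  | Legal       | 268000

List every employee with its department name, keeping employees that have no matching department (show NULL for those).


LEFT JOIN keeps every row from employees (the left table); where dept_id has no match in departments, the department columns become NULL. Walk through each employee:
  - employee 1 (Mia): dept_id=1 -> matches Security
  - employee 2 (Fiona): dept_id=NULL, no match -> kept with NULL
  - employee 3 (Alice): dept_id=1 -> matches Security
  - employee 4 (Tina): dept_id=1 -> matches Security
  - employee 5 (Iris): dept_id=5 -> matches Support
  - employee 6 (Julia): dept_id=6 -> matches Legal
All 6 rows appear; 1 has NULL department.

SQL:
SELECT a.name, b.name AS department
FROM employees a
LEFT JOIN departments b ON a.dept_id = b.id

Result:
name  | department
------+-----------
Mia   | Security  
Fiona | NULL      
Alice | Security  
Tina  | Security  
Iris  | Support   
Julia | Legal     


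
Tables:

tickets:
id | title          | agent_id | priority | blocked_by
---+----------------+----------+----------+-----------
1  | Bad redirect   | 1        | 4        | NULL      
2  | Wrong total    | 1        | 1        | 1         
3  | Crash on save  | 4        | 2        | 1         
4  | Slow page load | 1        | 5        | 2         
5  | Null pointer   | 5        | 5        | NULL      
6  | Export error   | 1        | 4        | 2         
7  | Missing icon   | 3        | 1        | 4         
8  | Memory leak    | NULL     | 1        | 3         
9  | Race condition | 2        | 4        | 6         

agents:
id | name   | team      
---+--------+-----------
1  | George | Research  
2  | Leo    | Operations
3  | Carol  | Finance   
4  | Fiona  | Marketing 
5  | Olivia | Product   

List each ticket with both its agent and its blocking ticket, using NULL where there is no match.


Two LEFT JOINs from the same base table tickets: one to agents via agent_id, one to tickets itself via blocked_by. Both are LEFT so every ticket is preserved.
Match against agents:
  - ticket 1 (Bad redirect): agent_id=1 -> matches George
  - ticket 2 (Wrong total): agent_id=1 -> matches George
  - ticket 3 (Crash on save): agent_id=4 -> matches Fiona
  - ticket 4 (Slow page load): agent_id=1 -> matches George
  - ticket 5 (Null pointer): agent_id=5 -> matches Olivia
  - ticket 6 (Export error): agent_id=1 -> matches George
  - ticket 7 (Missing icon): agent_id=3 -> matches Carol
  - ticket 8 (Memory leak): agent_id=NULL, no match -> kept with NULL
  - ticket 9 (Race condition): agent_id=2 -> matches Leo
Match against tickets (self):
  - ticket 1 (Bad redirect): blocked_by=NULL -> NULL
  - ticket 2 (Wrong total): blocked_by=1 -> Bad redirect
  - ticket 3 (Crash on save): blocked_by=1 -> Bad redirect
  - ticket 4 (Slow page load): blocked_by=2 -> Wrong total
  - ticket 5 (Null pointer): blocked_by=NULL -> NULL
  - ticket 6 (Export error): blocked_by=2 -> Wrong total
  - ticket 7 (Missing icon): blocked_by=4 -> Slow page load
  - ticket 8 (Memory leak): blocked_by=3 -> Crash on save
  - ticket 9 (Race condition): blocked_by=6 -> Export error

SQL:
SELECT a.title, b.name AS agent, c.title AS blocked_by
FROM tickets a
LEFT JOIN agents b ON a.agent_id = b.id
LEFT JOIN tickets c ON a.blocked_by = c.id

Result:
title          | agent  | blocked_by    
---------------+--------+---------------
Bad redirect   | George | NULL          
Wrong total    | George | Bad redirect  
Crash on save  | Fiona  | Bad redirect  
Slow page load | George | Wrong total   
Null pointer   | Olivia | NULL          
Export error   | George | Wrong total   
Missing icon   | Carol  | Slow page load
Memory leak    | NULL   | Crash on save 
Race condition | Leo    | Export error  


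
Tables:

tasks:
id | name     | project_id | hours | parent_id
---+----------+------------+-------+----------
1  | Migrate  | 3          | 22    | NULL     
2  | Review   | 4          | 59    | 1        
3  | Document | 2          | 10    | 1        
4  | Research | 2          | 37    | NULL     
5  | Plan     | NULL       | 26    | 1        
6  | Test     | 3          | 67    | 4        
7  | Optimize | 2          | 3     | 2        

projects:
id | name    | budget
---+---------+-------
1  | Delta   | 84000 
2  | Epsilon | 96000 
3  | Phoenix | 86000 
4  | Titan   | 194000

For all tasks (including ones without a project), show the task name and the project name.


LEFT JOIN keeps every row from tasks (the left table); where project_id has no match in projects, the project columns become NULL. Walk through each task:
  - task 1 (Migrate): project_id=3 -> matches Phoenix
  - task 2 (Review): project_id=4 -> matches Titan
  - task 3 (Document): project_id=2 -> matches Epsilon
  - task 4 (Research): project_id=2 -> matches Epsilon
  - task 5 (Plan): project_id=NULL, no match -> kept with NULL
  - task 6 (Test): project_id=3 -> matches Phoenix
  - task 7 (Optimize): project_id=2 -> matches Epsilon
All 7 rows appear; 1 has NULL project.

SQL:
SELECT a.name, b.name AS project
FROM tasks a
LEFT JOIN projects b ON a.project_id = b.id

Result:
name     | project
---------+--------
Migrate  | Phoenix
Review   | Titan  
Document | Epsilon
Research | Epsilon
Plan     | NULL   
Test     | Phoenix
Optimize | Epsilon


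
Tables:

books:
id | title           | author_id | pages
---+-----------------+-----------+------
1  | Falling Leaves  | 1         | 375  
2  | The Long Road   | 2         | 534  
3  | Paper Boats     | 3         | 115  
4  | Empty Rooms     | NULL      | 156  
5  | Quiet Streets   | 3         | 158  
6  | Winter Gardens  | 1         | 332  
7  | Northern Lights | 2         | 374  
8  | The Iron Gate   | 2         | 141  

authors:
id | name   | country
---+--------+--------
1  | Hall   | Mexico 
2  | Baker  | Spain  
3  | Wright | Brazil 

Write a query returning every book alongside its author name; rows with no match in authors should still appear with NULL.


LEFT JOIN keeps every row from books (the left table); where author_id has no match in authors, the author columns become NULL. Walk through each book:
  - book 1 (Falling Leaves): author_id=1 -> matches Hall
  - book 2 (The Long Road): author_id=2 -> matches Baker
  - book 3 (Paper Boats): author_id=3 -> matches Wright
  - book 4 (Empty Rooms): author_id=NULL, no match -> kept with NULL
  - book 5 (Quiet Streets): author_id=3 -> matches Wright
  - book 6 (Winter Gardens): author_id=1 -> matches Hall
  - book 7 (Northern Lights): author_id=2 -> matches Baker
  - book 8 (The Iron Gate): author_id=2 -> matches Baker
All 8 rows appear; 1 has NULL author.

SQL:
SELECT a.title, b.name AS author
FROM books a
LEFT JOIN authors b ON a.author_id = b.id

Result:
title           | author
----------------+-------
Falling Leaves  | Hall  
The Long Road   | Baker 
Paper Boats     | Wright
Empty Rooms     | NULL  
Quiet Streets   | Wright
Winter Gardens  | Hall  
Northern Lights | Baker 
The Iron Gate   | Baker 


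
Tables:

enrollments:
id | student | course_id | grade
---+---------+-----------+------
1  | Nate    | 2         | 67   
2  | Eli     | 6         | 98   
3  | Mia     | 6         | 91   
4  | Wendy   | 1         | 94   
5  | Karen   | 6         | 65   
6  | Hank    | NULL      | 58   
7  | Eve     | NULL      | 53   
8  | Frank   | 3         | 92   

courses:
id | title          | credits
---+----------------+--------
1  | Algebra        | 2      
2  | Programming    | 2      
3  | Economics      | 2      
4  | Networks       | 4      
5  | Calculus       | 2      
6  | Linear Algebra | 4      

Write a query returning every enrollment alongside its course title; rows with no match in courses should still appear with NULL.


LEFT JOIN keeps every row from enrollments (the left table); where course_id has no match in courses, the course columns become NULL. Walk through each enrollment:
  - enrollment 1 (Nate): course_id=2 -> matches Programming
  - enrollment 2 (Eli): course_id=6 -> matches Linear Algebra
  - enrollment 3 (Mia): course_id=6 -> matches Linear Algebra
  - enrollment 4 (Wendy): course_id=1 -> matches Algebra
  - enrollment 5 (Karen): course_id=6 -> matches Linear Algebra
  - enrollment 6 (Hank): course_id=NULL, no match -> kept with NULL
  - enrollment 7 (Eve): course_id=NULL, no match -> kept with NULL
  - enrollment 8 (Frank): course_id=3 -> matches Economics
All 8 rows appear; 2 have NULL course.

SQL:
SELECT a.student, b.title AS course
FROM enrollments a
LEFT JOIN courses b ON a.course_id = b.id

Result:
student | course        
--------+---------------
Nate    | Programming   
Eli     | Linear Algebra
Mia     | Linear Algebra
Wendy   | Algebra       
Karen   | Linear Algebra
Hank    | NULL          
Eve     | NULL          
Frank   | Economics     


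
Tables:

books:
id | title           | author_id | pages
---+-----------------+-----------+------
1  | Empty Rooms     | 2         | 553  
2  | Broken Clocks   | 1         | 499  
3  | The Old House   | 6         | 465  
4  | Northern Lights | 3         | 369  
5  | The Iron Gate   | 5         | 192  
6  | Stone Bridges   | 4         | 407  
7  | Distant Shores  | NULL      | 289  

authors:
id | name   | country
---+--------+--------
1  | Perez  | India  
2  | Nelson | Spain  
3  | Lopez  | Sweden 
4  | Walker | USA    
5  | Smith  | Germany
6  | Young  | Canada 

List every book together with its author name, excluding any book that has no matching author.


INNER JOIN keeps only books rows whose author_id matches an id in authors. Walk through each book:
  - book 1 (Empty Rooms): author_id=2 -> matches Nelson
  - book 2 (Broken Clocks): author_id=1 -> matches Perez
  - book 3 (The Old House): author_id=6 -> matches Young
  - book 4 (Northern Lights): author_id=3 -> matches Lopez
  - book 5 (The Iron Gate): author_id=5 -> matches Smith
  - book 6 (Stone Bridges): author_id=4 -> matches Walker
  - book 7 (Distant Shores): author_id=NULL, no match -> dropped
So 1 of 7 rows is dropped.

SQL:
SELECT a.title, b.name AS author
FROM books a
INNER JOIN authors b ON a.author_id = b.id

Result:
title           | author
----------------+-------
Empty Rooms     | Nelson
Broken Clocks   | Perez 
The Old House   | Young 
Northern Lights | Lopez 
The Iron Gate   | Smith 
Stone Bridges   | Walker


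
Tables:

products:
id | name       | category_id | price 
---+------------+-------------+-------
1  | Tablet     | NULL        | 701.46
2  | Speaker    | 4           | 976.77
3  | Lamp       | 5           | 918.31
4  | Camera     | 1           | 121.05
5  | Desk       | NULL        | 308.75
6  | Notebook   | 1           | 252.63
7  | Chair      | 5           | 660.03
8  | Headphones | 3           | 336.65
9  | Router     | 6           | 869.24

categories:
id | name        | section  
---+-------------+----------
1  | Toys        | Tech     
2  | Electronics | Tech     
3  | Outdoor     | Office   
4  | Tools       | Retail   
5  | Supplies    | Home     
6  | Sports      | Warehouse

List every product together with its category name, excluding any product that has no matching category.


INNER JOIN keeps only products rows whose category_id matches an id in categories. Walk through each product:
  - product 1 (Tablet): category_id=NULL, no match -> dropped
  - product 2 (Speaker): category_id=4 -> matches Tools
  - product 3 (Lamp): category_id=5 -> matches Supplies
  - product 4 (Camera): category_id=1 -> matches Toys
  - product 5 (Desk): category_id=NULL, no match -> dropped
  - product 6 (Notebook): category_id=1 -> matches Toys
  - product 7 (Chair): category_id=5 -> matches Supplies
  - product 8 (Headphones): category_id=3 -> matches Outdoor
  - product 9 (Router): category_id=6 -> matches Sports
So 2 of 9 rows are dropped.

SQL:
SELECT a.name, b.name AS category
FROM products a
INNER JOIN categories b ON a.category_id = b.id

Result:
name       | category
-----------+---------
Speaker    | Tools   
Lamp       | Supplies
Camera     | Toys    
Notebook   | Toys    
Chair      | Supplies
Headphones | Outdoor 
Router     | Sports  


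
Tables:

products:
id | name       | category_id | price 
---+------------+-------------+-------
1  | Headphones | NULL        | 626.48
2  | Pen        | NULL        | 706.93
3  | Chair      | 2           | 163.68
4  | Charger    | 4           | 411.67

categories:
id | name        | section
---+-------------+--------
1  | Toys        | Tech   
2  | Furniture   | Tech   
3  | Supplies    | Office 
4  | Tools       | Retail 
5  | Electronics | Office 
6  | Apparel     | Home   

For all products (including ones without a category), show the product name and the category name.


LEFT JOIN keeps every row from products (the left table); where category_id has no match in categories, the category columns become NULL. Walk through each product:
  - product 1 (Headphones): category_id=NULL, no match -> kept with NULL
  - product 2 (Pen): category_id=NULL, no match -> kept with NULL
  - product 3 (Chair): category_id=2 -> matches Furniture
  - product 4 (Charger): category_id=4 -> matches Tools
All 4 rows appear; 2 have NULL category.

SQL:
SELECT a.name, b.name AS category
FROM products a
LEFT JOIN categories b ON a.category_id = b.id

Result:
name       | category 
-----------+----------
Headphones | NULL     
Pen        | NULL     
Chair      | Furniture
Charger    | Tools    


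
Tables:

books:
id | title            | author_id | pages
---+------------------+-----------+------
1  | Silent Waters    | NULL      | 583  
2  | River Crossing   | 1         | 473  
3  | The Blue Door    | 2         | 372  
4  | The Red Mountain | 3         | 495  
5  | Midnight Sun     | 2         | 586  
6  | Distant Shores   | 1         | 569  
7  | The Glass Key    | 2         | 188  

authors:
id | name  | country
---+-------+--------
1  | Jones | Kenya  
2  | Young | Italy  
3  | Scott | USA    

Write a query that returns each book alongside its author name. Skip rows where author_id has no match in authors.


INNER JOIN keeps only books rows whose author_id matches an id in authors. Walk through each book:
  - book 1 (Silent Waters): author_id=NULL, no match -> dropped
  - book 2 (River Crossing): author_id=1 -> matches Jones
  - book 3 (The Blue Door): author_id=2 -> matches Young
  - book 4 (The Red Mountain): author_id=3 -> matches Scott
  - book 5 (Midnight Sun): author_id=2 -> matches Young
  - book 6 (Distant Shores): author_id=1 -> matches Jones
  - book 7 (The Glass Key): author_id=2 -> matches Young
So 1 of 7 rows is dropped.

SQL:
SELECT a.title, b.name AS author
FROM books a
INNER JOIN authors b ON a.author_id = b.id

Result:
title            | author
-----------------+-------
River Crossing   | Jones 
The Blue Door    | Young 
The Red Mountain | Scott 
Midnight Sun     | Young 
Distant Shores   | Jones 
The Glass Key    | Young 


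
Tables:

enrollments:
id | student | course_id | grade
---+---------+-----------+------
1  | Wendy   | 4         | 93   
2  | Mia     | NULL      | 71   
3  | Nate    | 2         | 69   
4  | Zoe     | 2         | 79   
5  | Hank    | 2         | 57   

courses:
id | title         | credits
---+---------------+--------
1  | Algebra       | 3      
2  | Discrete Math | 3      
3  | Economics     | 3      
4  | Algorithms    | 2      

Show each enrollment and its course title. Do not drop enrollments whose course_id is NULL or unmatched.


LEFT JOIN keeps every row from enrollments (the left table); where course_id has no match in courses, the course columns become NULL. Walk through each enrollment:
  - enrollment 1 (Wendy): course_id=4 -> matches Algorithms
  - enrollment 2 (Mia): course_id=NULL, no match -> kept with NULL
  - enrollment 3 (Nate): course_id=2 -> matches Discrete Math
  - enrollment 4 (Zoe): course_id=2 -> matches Discrete Math
  - enrollment 5 (Hank): course_id=2 -> matches Discrete Math
All 5 rows appear; 1 has NULL course.

SQL:
SELECT a.student, b.title AS course
FROM enrollments a
LEFT JOIN courses b ON a.course_id = b.id

Result:
student | course       
--------+--------------
Wendy   | Algorithms   
Mia     | NULL         
Nate    | Discrete Math
Zoe     | Discrete Math
Hank    | Discrete Math


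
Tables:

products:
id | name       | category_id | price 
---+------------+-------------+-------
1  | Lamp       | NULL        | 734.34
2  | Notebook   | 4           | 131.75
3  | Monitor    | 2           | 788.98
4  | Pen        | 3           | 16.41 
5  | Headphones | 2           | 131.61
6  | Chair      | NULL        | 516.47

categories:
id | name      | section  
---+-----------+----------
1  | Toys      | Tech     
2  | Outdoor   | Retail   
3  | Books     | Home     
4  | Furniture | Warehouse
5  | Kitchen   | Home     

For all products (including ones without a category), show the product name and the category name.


LEFT JOIN keeps every row from products (the left table); where category_id has no match in categories, the category columns become NULL. Walk through each product:
  - product 1 (Lamp): category_id=NULL, no match -> kept with NULL
  - product 2 (Notebook): category_id=4 -> matches Furniture
  - product 3 (Monitor): category_id=2 -> matches Outdoor
  - product 4 (Pen): category_id=3 -> matches Books
  - product 5 (Headphones): category_id=2 -> matches Outdoor
  - product 6 (Chair): category_id=NULL, no match -> kept with NULL
All 6 rows appear; 2 have NULL category.

SQL:
SELECT a.name, b.name AS category
FROM products a
LEFT JOIN categories b ON a.category_id = b.id

Result:
name       | category 
-----------+----------
Lamp       | NULL     
Notebook   | Furniture
Monitor    | Outdoor  
Pen        | Books    
Headphones | Outdoor  
Chair      | NULL     


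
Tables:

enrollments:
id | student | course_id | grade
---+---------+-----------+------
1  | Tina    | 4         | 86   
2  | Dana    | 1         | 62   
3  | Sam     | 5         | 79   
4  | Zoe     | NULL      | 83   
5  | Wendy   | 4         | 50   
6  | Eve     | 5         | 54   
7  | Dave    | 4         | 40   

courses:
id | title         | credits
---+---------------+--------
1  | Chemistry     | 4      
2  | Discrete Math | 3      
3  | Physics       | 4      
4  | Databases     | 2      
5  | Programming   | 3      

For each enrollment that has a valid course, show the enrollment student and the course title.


INNER JOIN keeps only enrollments rows whose course_id matches an id in courses. Walk through each enrollment:
  - enrollment 1 (Tina): course_id=4 -> matches Databases
  - enrollment 2 (Dana): course_id=1 -> matches Chemistry
  - enrollment 3 (Sam): course_id=5 -> matches Programming
  - enrollment 4 (Zoe): course_id=NULL, no match -> dropped
  - enrollment 5 (Wendy): course_id=4 -> matches Databases
  - enrollment 6 (Eve): course_id=5 -> matches Programming
  - enrollment 7 (Dave): course_id=4 -> matches Databases
So 1 of 7 rows is dropped.

SQL:
SELECT a.student, b.title AS course
FROM enrollments a
INNER JOIN courses b ON a.course_id = b.id

Result:
student | course     
--------+------------
Tina    | Databases  
Dana    | Chemistry  
Sam     | Programming
Wendy   | Databases  
Eve     | Programming
Dave    | Databases  


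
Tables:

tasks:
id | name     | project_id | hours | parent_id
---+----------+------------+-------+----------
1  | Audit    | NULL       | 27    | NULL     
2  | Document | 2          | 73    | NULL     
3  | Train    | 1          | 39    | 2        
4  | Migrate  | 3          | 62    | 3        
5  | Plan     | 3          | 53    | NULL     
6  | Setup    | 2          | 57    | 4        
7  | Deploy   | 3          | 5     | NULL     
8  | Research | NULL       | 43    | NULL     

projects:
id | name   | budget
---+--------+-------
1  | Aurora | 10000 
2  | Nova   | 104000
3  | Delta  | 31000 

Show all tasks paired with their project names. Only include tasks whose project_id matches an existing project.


INNER JOIN keeps only tasks rows whose project_id matches an id in projects. Walk through each task:
  - task 1 (Audit): project_id=NULL, no match -> dropped
  - task 2 (Document): project_id=2 -> matches Nova
  - task 3 (Train): project_id=1 -> matches Aurora
  - task 4 (Migrate): project_id=3 -> matches Delta
  - task 5 (Plan): project_id=3 -> matches Delta
  - task 6 (Setup): project_id=2 -> matches Nova
  - task 7 (Deploy): project_id=3 -> matches Delta
  - task 8 (Research): project_id=NULL, no match -> dropped
So 2 of 8 rows are dropped.

SQL:
SELECT a.name, b.name AS project
FROM tasks a
INNER JOIN projects b ON a.project_id = b.id

Result:
name     | project
---------+--------
Document | Nova   
Train    | Aurora 
Migrate  | Delta  
Plan     | Delta  
Setup    | Nova   
Deploy   | Delta  
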